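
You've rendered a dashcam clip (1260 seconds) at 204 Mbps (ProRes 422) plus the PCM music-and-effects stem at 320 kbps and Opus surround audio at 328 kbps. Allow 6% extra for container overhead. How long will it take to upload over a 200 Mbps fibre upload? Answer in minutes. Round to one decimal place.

22.8 minutes

Audio total: 320 + 328 = 648 kbps = 0.648 Mbps.
Total bitrate: 204.648 Mbps.
File: 204.648 Mbps × 1260 s = 257856.5 Mb.
With 6% container overhead: ×1.06. → 273327.9 Mb.
At 200 Mbps: 273327.9 / 200 = 1366.6 s ≈ 22.8 minutes.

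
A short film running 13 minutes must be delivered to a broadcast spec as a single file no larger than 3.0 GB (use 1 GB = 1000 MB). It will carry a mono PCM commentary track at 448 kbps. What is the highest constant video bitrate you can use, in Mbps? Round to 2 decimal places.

Budget: 3.0 GB = 24000.0 Mb.
13 min = 780 s
Total bitrate budget: 24000.0 Mb / 780 s = 30.769 Mbps.
Audio: 448 kbps = 0.448 Mbps.
Video: 30.769 − 0.448 = 30.321 Mbps.

30.32 Mbps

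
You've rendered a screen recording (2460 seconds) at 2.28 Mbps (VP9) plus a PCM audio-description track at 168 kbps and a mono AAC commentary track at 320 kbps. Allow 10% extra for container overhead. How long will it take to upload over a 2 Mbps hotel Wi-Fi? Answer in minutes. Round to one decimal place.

Audio total: 168 + 320 = 488 kbps = 0.488 Mbps.
Total bitrate: 2.768 Mbps.
File: 2.768 Mbps × 2460 s = 6809.3 Mb.
With 10% container overhead: ×1.10. → 7490.2 Mb.
At 2 Mbps: 7490.2 / 2 = 3745.1 s ≈ 62.4 minutes.

62.4 minutes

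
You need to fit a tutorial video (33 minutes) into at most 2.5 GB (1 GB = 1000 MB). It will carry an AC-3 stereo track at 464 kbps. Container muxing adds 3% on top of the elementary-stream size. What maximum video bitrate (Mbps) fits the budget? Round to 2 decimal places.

9.34 Mbps

Budget: 2.5 GB = 20000.0 Mb.
Stream payload after overhead: 20000.0 / 1.03 = 19417.5 Mb.
33 min = 1980 s
Total bitrate budget: 19417.5 Mb / 1980 s = 9.807 Mbps.
Audio: 464 kbps = 0.464 Mbps.
Video: 9.807 − 0.464 = 9.343 Mbps.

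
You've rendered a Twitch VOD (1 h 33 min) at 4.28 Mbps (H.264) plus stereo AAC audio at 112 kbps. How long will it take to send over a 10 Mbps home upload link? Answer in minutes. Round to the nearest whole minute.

1 h 33 min = 93 min = 5580 s
Audio: 112 kbps = 0.112 Mbps.
Total bitrate: 4.392 Mbps.
File: 4.392 Mbps × 5580 s = 24507.4 Mb.
At 10 Mbps: 24507.4 / 10 = 2450.7 s ≈ 40.8 minutes.

41 minutes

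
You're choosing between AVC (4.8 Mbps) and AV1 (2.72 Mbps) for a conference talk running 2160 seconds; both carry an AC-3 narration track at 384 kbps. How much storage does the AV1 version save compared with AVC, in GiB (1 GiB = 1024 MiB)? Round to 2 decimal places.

Audio: 384 kbps = 0.384 Mbps.
AVC: 5.184 Mbps × 2160 s = 11197.4 Mb = 1.304 GiB.
AV1: 3.104 Mbps × 2160 s = 6704.6 Mb = 0.781 GiB.
Saving: 1.304 − 0.781 = 0.523 GiB.

0.52 GiB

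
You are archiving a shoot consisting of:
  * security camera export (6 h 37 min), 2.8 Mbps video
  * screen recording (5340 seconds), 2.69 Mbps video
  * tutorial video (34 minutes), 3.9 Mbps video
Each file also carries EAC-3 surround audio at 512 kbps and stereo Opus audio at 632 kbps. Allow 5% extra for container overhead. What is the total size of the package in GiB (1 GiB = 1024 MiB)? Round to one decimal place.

Audio total: 512 + 632 = 1144 kbps = 1.144 Mbps.
security camera export: 3.944 Mbps × 23820 s × 1.05 = 98643.4 Mb
screen recording: 3.834 Mbps × 5340 s × 1.05 = 21497.2 Mb
tutorial video: 5.044 Mbps × 2040 s × 1.05 = 10804.2 Mb
Total: 130944.9 Mb = 16368.1 MB.
= 15.24 GiB.

15.2 GiB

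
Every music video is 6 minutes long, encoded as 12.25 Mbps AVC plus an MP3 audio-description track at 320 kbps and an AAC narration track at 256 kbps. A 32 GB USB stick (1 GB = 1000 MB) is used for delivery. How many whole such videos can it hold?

6 min = 360 s
Audio total: 320 + 256 = 576 kbps = 0.576 Mbps.
Total bitrate: 12.826 Mbps.
Per item: 12.826 Mbps × 360 s = 4,617 Mb = 577.2 MB.
Capacity: 32 GB = 256,000 Mb; 55.44 items → 55 complete.

55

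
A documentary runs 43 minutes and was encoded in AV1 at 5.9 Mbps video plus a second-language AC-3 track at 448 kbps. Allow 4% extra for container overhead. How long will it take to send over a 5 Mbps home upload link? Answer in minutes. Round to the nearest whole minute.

57 minutes

43 min = 2580 s
Audio: 448 kbps = 0.448 Mbps.
Total bitrate: 6.348 Mbps.
File: 6.348 Mbps × 2580 s = 16377.8 Mb.
With 4% container overhead: ×1.04. → 17033.0 Mb.
At 5 Mbps: 17033.0 / 5 = 3406.6 s ≈ 56.8 minutes.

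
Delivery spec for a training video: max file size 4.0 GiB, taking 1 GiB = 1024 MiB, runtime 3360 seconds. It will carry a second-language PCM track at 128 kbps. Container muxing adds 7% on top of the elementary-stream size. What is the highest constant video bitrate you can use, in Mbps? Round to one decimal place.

9.4 Mbps

Budget: 4.0 GiB = 34359.7 Mb.
Stream payload after overhead: 34359.7 / 1.07 = 32111.9 Mb.
Total bitrate budget: 32111.9 Mb / 3360 s = 9.557 Mbps.
Audio: 128 kbps = 0.128 Mbps.
Video: 9.557 − 0.128 = 9.429 Mbps.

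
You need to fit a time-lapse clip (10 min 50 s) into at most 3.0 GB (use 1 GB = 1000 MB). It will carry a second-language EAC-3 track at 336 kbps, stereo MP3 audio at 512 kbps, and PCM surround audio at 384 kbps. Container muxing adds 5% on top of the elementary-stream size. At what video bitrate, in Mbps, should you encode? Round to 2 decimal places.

Budget: 3.0 GB = 24000.0 Mb.
Stream payload after overhead: 24000.0 / 1.05 = 22857.1 Mb.
10 min 50 s = 650 s
Total bitrate budget: 22857.1 Mb / 650 s = 35.165 Mbps.
Audio total: 336 + 512 + 384 = 1232 kbps = 1.232 Mbps.
Video: 35.165 − 1.232 = 33.933 Mbps.

33.93 Mbps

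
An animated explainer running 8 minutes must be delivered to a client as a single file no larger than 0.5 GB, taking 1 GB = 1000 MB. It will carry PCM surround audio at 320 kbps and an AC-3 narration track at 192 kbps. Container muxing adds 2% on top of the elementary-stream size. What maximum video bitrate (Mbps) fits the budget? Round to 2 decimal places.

7.66 Mbps

Budget: 0.5 GB = 4000.0 Mb.
Stream payload after overhead: 4000.0 / 1.02 = 3921.6 Mb.
8 min = 480 s
Total bitrate budget: 3921.6 Mb / 480 s = 8.170 Mbps.
Audio total: 320 + 192 = 512 kbps = 0.512 Mbps.
Video: 8.170 − 0.512 = 7.658 Mbps.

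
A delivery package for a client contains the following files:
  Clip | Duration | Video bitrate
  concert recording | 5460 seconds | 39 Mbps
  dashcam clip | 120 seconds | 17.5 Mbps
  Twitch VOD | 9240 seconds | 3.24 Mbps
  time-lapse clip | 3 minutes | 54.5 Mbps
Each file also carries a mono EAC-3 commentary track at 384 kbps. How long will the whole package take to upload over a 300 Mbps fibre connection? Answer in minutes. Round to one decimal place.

Audio: 384 kbps = 0.384 Mbps.
concert recording: 39.384 Mbps × 5460 s = 215036.6 Mb
dashcam clip: 17.884 Mbps × 120 s = 2146.1 Mb
Twitch VOD: 3.624 Mbps × 9240 s = 33485.8 Mb
time-lapse clip: 54.884 Mbps × 180 s = 9879.1 Mb
Total: 260547.6 Mb = 32568.5 MB.
At 300 Mbps: 260547.6 / 300 = 868 s ≈ 14.5 minutes.

14.5 minutes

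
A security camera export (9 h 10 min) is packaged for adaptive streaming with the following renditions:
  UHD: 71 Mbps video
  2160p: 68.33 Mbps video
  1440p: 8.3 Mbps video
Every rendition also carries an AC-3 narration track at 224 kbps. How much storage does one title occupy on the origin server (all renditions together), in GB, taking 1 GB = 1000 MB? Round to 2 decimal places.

611.75 GB

9 h 10 min = 550 min = 33000 s
Audio: 224 kbps = 0.224 Mbps.
Sum of rendition bitrates: (71+0.224) + (68.33+0.224) + (8.3+0.224) = 148.302 Mbps.
× 33000 s = 4,893,966 Mb = 611,746 MB = 611.7 GB.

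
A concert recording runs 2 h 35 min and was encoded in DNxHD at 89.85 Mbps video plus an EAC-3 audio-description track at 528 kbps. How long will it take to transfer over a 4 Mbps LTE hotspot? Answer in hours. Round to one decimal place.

58.4 hours

2 h 35 min = 155 min = 9300 s
Audio: 528 kbps = 0.528 Mbps.
Total bitrate: 90.378 Mbps.
File: 90.378 Mbps × 9300 s = 840515.4 Mb.
At 4 Mbps: 840515.4 / 4 = 210128.9 s ≈ 58.4 hours.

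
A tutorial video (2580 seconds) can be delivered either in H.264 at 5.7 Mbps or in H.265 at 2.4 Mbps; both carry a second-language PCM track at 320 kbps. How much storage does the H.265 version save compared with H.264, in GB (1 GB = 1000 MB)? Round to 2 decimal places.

Audio: 320 kbps = 0.320 Mbps.
H.264: 6.020 Mbps × 2580 s = 15531.6 Mb = 1.941 GB.
H.265: 2.720 Mbps × 2580 s = 7017.6 Mb = 0.877 GB.
Saving: 1.941 − 0.877 = 1.064 GB.

1.06 GB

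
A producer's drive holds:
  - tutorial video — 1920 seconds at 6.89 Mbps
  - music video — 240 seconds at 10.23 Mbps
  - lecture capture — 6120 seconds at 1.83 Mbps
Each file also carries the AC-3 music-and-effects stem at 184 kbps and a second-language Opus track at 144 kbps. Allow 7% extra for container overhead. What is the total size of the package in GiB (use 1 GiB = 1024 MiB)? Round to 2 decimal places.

Audio total: 184 + 144 = 328 kbps = 0.328 Mbps.
tutorial video: 7.218 Mbps × 1920 s × 1.07 = 14828.7 Mb
music video: 10.558 Mbps × 240 s × 1.07 = 2711.3 Mb
lecture capture: 2.158 Mbps × 6120 s × 1.07 = 14131.4 Mb
Total: 31671.4 Mb = 3958.9 MB.
= 3.687 GiB.

3.69 GiB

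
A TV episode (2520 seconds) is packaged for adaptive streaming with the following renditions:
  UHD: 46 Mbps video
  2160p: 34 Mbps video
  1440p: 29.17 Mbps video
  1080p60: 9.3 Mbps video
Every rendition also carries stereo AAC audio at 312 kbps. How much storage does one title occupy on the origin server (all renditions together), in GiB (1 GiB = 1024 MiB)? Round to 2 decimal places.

35.12 GiB

Audio: 312 kbps = 0.312 Mbps.
Sum of rendition bitrates: (46+0.312) + (34+0.312) + (29.17+0.312) + (9.3+0.312) = 119.718 Mbps.
× 2520 s = 301,689 Mb = 37,711 MB = 35.12 GiB.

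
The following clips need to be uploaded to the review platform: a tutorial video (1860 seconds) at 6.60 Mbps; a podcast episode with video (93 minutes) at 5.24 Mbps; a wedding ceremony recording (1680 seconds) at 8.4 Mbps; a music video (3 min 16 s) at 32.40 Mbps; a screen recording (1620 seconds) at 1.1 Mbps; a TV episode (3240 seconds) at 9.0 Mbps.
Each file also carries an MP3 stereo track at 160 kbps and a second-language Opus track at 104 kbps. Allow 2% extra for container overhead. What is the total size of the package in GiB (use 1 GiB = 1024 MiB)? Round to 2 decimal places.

Audio total: 160 + 104 = 264 kbps = 0.264 Mbps.
tutorial video: 6.864 Mbps × 1860 s × 1.02 = 13022.4 Mb
podcast episode with video: 5.504 Mbps × 5580 s × 1.02 = 31326.6 Mb
wedding ceremony recording: 8.664 Mbps × 1680 s × 1.02 = 14846.6 Mb
music video: 32.664 Mbps × 196 s × 1.02 = 6530.2 Mb
screen recording: 1.364 Mbps × 1620 s × 1.02 = 2253.9 Mb
TV episode: 9.264 Mbps × 3240 s × 1.02 = 30615.7 Mb
Total: 98595.3 Mb = 12324.4 MB.
= 11.48 GiB.

11.48 GiB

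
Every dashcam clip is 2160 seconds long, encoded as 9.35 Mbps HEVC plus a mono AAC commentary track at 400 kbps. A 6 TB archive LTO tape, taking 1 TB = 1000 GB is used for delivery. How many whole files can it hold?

Audio: 400 kbps = 0.400 Mbps.
Total bitrate: 9.750 Mbps.
Per item: 9.750 Mbps × 2160 s = 21,060 Mb = 2,632 MB.
Capacity: 6 TB = 48,000,000 Mb; 2279.20 items → 2279 complete.

2279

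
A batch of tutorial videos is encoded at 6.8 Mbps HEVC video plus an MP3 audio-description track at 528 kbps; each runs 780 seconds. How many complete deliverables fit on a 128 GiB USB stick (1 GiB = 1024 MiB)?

Audio: 528 kbps = 0.528 Mbps.
Total bitrate: 7.328 Mbps.
Per item: 7.328 Mbps × 780 s = 5,716 Mb = 714.5 MB.
Capacity: 128 GiB = 1,099,512 Mb; 192.36 items → 192 complete.

192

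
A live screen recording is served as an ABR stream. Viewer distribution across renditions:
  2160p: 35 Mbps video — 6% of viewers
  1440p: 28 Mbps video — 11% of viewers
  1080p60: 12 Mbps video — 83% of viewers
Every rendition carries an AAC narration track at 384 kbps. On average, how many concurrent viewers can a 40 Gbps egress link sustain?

2576

Audio: 384 kbps = 0.384 Mbps.
Average per-viewer bitrate: 0.06×35.384 + 0.11×28.384 + 0.83×12.384 = 15.524 Mbps.
40 Gbps = 40,000 Mbps; 40,000 / 15.524 = 2576.66 → 2576.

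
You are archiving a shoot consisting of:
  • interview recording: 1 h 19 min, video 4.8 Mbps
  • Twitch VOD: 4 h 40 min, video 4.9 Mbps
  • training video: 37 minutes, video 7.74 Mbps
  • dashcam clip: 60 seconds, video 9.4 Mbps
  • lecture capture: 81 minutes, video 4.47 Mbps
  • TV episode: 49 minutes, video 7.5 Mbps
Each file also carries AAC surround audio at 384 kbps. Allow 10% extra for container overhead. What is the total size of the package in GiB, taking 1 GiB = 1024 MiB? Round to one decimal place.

Audio: 384 kbps = 0.384 Mbps.
interview recording: 5.184 Mbps × 4740 s × 1.10 = 27029.4 Mb
Twitch VOD: 5.284 Mbps × 16800 s × 1.10 = 97648.3 Mb
training video: 8.124 Mbps × 2220 s × 1.10 = 19838.8 Mb
dashcam clip: 9.784 Mbps × 60 s × 1.10 = 645.7 Mb
lecture capture: 4.854 Mbps × 4860 s × 1.10 = 25949.5 Mb
TV episode: 7.884 Mbps × 2940 s × 1.10 = 25496.9 Mb
Total: 196608.6 Mb = 24576.1 MB.
= 22.89 GiB.

22.9 GiB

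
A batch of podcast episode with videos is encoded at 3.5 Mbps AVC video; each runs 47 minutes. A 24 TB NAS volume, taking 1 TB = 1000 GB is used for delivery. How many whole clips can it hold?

47 min = 2820 s
Per item: 3.500 Mbps × 2820 s = 9,870 Mb = 1,234 MB.
Capacity: 24 TB = 192,000,000 Mb; 19452.89 items → 19452 complete.

19452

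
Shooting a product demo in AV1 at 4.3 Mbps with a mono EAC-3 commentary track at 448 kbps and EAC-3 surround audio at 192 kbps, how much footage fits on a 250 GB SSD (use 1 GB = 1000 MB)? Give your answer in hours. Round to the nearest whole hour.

112 hours

Audio total: 448 + 192 = 640 kbps = 0.640 Mbps.
Total bitrate: 4.3 + 0.640 = 4.940 Mbps.
Capacity: 250 GB = 2,000,000 Mb.
Recording time: 2,000,000 / 4.940 = 404,858 s ≈ 112 hours.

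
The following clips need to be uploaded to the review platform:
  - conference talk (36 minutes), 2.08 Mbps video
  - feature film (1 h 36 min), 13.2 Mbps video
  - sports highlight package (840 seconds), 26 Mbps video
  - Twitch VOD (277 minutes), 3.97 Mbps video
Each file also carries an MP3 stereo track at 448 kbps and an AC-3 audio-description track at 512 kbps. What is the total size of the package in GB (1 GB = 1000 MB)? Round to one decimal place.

Audio total: 448 + 512 = 960 kbps = 0.960 Mbps.
conference talk: 3.040 Mbps × 2160 s = 6566.4 Mb
feature film: 14.160 Mbps × 5760 s = 81561.6 Mb
sports highlight package: 26.960 Mbps × 840 s = 22646.4 Mb
Twitch VOD: 4.930 Mbps × 16620 s = 81936.6 Mb
Total: 192711.0 Mb = 24088.9 MB.
= 24.09 GB.

24.1 GB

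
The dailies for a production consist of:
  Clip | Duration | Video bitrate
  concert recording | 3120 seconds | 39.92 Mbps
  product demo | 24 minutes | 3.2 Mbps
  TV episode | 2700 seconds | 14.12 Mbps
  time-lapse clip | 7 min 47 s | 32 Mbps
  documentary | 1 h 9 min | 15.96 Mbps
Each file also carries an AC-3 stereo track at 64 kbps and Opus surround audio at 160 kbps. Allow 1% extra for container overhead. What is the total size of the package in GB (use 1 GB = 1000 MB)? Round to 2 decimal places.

Audio total: 64 + 160 = 224 kbps = 0.224 Mbps.
concert recording: 40.144 Mbps × 3120 s × 1.01 = 126501.8 Mb
product demo: 3.424 Mbps × 1440 s × 1.01 = 4979.9 Mb
TV episode: 14.344 Mbps × 2700 s × 1.01 = 39116.1 Mb
time-lapse clip: 32.224 Mbps × 467 s × 1.01 = 15199.1 Mb
documentary: 16.184 Mbps × 4140 s × 1.01 = 67671.8 Mb
Total: 253468.6 Mb = 31683.6 MB.
= 31.68 GB.

31.68 GB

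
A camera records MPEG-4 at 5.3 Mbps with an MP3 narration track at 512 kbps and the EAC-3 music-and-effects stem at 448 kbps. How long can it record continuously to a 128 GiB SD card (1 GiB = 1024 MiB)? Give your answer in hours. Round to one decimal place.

Audio total: 512 + 448 = 960 kbps = 0.960 Mbps.
Total bitrate: 5.3 + 0.960 = 6.260 Mbps.
Capacity: 128 GiB = 1,099,512 Mb.
Recording time: 1,099,512 / 6.260 = 175,641 s ≈ 48.8 hours.

48.8 hours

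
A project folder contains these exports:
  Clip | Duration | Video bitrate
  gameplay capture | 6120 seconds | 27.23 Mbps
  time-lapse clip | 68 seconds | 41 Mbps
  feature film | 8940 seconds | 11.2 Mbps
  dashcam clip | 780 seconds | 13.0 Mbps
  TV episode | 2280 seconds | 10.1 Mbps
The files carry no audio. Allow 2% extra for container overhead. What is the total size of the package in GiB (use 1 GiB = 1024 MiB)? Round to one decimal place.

gameplay capture: 27.230 Mbps × 6120 s × 1.02 = 169980.6 Mb
time-lapse clip: 41.000 Mbps × 68 s × 1.02 = 2843.8 Mb
feature film: 11.200 Mbps × 8940 s × 1.02 = 102130.6 Mb
dashcam clip: 13.000 Mbps × 780 s × 1.02 = 10342.8 Mb
TV episode: 10.100 Mbps × 2280 s × 1.02 = 23488.6 Mb
Total: 308786.2 Mb = 38598.3 MB.
= 35.95 GiB.

35.9 GiB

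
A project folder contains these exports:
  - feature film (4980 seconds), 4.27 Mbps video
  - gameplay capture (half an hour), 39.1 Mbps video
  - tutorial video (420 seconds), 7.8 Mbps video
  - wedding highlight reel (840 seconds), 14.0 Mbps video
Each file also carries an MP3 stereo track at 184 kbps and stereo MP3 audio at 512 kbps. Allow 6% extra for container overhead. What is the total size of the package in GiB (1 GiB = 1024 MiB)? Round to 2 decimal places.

Audio total: 184 + 512 = 696 kbps = 0.696 Mbps.
feature film: 4.966 Mbps × 4980 s × 1.06 = 26214.5 Mb
gameplay capture: 39.796 Mbps × 1800 s × 1.06 = 75930.8 Mb
tutorial video: 8.496 Mbps × 420 s × 1.06 = 3782.4 Mb
wedding highlight reel: 14.696 Mbps × 840 s × 1.06 = 13085.3 Mb
Total: 119013.0 Mb = 14876.6 MB.
= 13.85 GiB.

13.85 GiB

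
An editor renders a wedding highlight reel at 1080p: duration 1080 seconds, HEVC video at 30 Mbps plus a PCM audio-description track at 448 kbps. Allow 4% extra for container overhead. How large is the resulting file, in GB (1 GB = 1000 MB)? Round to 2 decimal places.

4.27 GB

Audio: 448 kbps = 0.448 Mbps.
Total bitrate: 30 + 0.448 = 30.448 Mbps.
Stream data: 30.448 Mbps × 1080 s = 32883.8 Mb.
With 4% container overhead: ×1.04.
34,199 Mb ÷ 8 = 4,275 MB → 4.275 GB.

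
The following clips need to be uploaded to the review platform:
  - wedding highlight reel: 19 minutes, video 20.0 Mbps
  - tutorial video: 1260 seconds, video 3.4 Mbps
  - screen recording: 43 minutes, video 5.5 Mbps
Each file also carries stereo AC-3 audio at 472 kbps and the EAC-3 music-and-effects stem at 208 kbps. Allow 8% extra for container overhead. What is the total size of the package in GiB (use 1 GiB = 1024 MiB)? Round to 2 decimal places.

5.62 GiB

Audio total: 472 + 208 = 680 kbps = 0.680 Mbps.
wedding highlight reel: 20.680 Mbps × 1140 s × 1.08 = 25461.2 Mb
tutorial video: 4.080 Mbps × 1260 s × 1.08 = 5552.1 Mb
screen recording: 6.180 Mbps × 2580 s × 1.08 = 17220.0 Mb
Total: 48233.2 Mb = 6029.2 MB.
= 5.615 GiB.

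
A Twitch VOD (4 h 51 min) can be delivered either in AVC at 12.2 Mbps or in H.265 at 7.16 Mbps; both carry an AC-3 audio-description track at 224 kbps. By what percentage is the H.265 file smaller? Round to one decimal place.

40.6%

4 h 51 min = 291 min = 17460 s
Audio: 224 kbps = 0.224 Mbps.
AVC: 12.424 Mbps × 17460 s = 216923.0 Mb = 27.115 GB.
H.265: 7.384 Mbps × 17460 s = 128924.6 Mb = 16.116 GB.
Reduction: (1 − 16.116/27.115) × 100 = 40.57%.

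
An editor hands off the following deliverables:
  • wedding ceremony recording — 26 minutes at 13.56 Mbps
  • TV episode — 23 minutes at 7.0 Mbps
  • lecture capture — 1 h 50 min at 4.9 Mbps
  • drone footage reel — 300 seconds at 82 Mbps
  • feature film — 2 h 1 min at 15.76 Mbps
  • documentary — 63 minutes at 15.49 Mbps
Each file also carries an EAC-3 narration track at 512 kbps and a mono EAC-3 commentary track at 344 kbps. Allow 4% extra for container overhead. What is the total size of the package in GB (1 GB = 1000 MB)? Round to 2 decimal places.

36.22 GB

Audio total: 512 + 344 = 856 kbps = 0.856 Mbps.
wedding ceremony recording: 14.416 Mbps × 1560 s × 1.04 = 23388.5 Mb
TV episode: 7.856 Mbps × 1380 s × 1.04 = 11274.9 Mb
lecture capture: 5.756 Mbps × 6600 s × 1.04 = 39509.2 Mb
drone footage reel: 82.856 Mbps × 300 s × 1.04 = 25851.1 Mb
feature film: 16.616 Mbps × 7260 s × 1.04 = 125457.4 Mb
documentary: 16.346 Mbps × 3780 s × 1.04 = 64259.4 Mb
Total: 289740.5 Mb = 36217.6 MB.
= 36.22 GB.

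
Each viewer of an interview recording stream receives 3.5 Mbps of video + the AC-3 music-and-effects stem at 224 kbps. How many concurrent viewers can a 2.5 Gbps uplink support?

671

Audio: 224 kbps = 0.224 Mbps.
Per-viewer media rate: 3.724 Mbps.
2.5 Gbps = 2,500 Mbps; 2,500 / 3.724 = 671.32 → 671 viewers.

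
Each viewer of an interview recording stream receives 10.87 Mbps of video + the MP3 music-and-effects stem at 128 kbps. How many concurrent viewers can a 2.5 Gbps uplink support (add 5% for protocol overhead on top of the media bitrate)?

Audio: 128 kbps = 0.128 Mbps.
Per-viewer media rate: 10.998 Mbps.
On the wire with 5% overhead: 11.548 Mbps.
2.5 Gbps = 2,500 Mbps; 2,500 / 11.548 = 216.49 → 216 viewers.

216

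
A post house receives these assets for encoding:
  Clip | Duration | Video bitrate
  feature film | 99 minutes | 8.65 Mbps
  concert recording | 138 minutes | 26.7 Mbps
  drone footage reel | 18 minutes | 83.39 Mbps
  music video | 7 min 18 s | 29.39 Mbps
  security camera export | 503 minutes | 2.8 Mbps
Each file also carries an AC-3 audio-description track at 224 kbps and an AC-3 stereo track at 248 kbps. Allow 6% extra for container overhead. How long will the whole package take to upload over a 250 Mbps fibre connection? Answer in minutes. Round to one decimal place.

Audio total: 224 + 248 = 472 kbps = 0.472 Mbps.
feature film: 9.122 Mbps × 5940 s × 1.06 = 57435.8 Mb
concert recording: 27.172 Mbps × 8280 s × 1.06 = 238483.2 Mb
drone footage reel: 83.862 Mbps × 1080 s × 1.06 = 96005.2 Mb
music video: 29.862 Mbps × 438 s × 1.06 = 13864.3 Mb
security camera export: 3.272 Mbps × 30180 s × 1.06 = 104673.9 Mb
Total: 510462.4 Mb = 63807.8 MB.
At 250 Mbps: 510462.4 / 250 = 2042 s ≈ 34 minutes.

34.0 minutes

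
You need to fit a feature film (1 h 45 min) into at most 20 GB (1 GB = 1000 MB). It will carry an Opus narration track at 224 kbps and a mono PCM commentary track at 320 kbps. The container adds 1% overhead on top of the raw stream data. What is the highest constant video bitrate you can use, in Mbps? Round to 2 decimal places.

24.60 Mbps

Budget: 20 GB = 160000.0 Mb.
Stream payload after overhead: 160000.0 / 1.01 = 158415.8 Mb.
1 h 45 min = 105 min = 6300 s
Total bitrate budget: 158415.8 Mb / 6300 s = 25.145 Mbps.
Audio total: 224 + 320 = 544 kbps = 0.544 Mbps.
Video: 25.145 − 0.544 = 24.601 Mbps.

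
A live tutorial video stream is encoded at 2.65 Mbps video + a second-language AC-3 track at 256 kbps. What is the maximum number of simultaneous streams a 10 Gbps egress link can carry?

Audio: 256 kbps = 0.256 Mbps.
Per-viewer media rate: 2.906 Mbps.
10 Gbps = 10,000 Mbps; 10,000 / 2.906 = 3441.16 → 3441 viewers.

3441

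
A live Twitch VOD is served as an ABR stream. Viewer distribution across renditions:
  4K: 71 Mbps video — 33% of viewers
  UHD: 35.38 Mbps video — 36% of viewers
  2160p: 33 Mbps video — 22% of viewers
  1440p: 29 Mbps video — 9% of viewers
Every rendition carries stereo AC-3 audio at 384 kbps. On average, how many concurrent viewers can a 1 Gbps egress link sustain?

Audio: 384 kbps = 0.384 Mbps.
Average per-viewer bitrate: 0.33×71.384 + 0.36×35.764 + 0.22×33.384 + 0.09×29.384 = 46.421 Mbps.
1 Gbps = 1,000 Mbps; 1,000 / 46.421 = 21.54 → 21.

21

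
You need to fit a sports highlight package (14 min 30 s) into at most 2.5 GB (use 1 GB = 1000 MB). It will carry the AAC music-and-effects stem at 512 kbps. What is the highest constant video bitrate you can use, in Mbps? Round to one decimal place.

22.5 Mbps

Budget: 2.5 GB = 20000.0 Mb.
14 min 30 s = 870 s
Total bitrate budget: 20000.0 Mb / 870 s = 22.989 Mbps.
Audio: 512 kbps = 0.512 Mbps.
Video: 22.989 − 0.512 = 22.477 Mbps.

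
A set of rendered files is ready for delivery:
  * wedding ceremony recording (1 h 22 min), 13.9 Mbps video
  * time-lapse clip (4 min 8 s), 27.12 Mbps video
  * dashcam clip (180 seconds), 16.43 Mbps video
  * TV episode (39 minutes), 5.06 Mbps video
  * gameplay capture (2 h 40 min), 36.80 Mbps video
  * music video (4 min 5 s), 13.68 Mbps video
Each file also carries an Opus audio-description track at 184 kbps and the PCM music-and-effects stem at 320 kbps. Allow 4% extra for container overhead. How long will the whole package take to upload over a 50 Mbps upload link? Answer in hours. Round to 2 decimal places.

2.63 hours

Audio total: 184 + 320 = 504 kbps = 0.504 Mbps.
wedding ceremony recording: 14.404 Mbps × 4920 s × 1.04 = 73702.4 Mb
time-lapse clip: 27.624 Mbps × 248 s × 1.04 = 7124.8 Mb
dashcam clip: 16.934 Mbps × 180 s × 1.04 = 3170.0 Mb
TV episode: 5.564 Mbps × 2340 s × 1.04 = 13540.6 Mb
gameplay capture: 37.304 Mbps × 9600 s × 1.04 = 372443.1 Mb
music video: 14.184 Mbps × 245 s × 1.04 = 3614.1 Mb
Total: 473595.0 Mb = 59199.4 MB.
At 50 Mbps: 473595.0 / 50 = 9472 s ≈ 2.63 hours.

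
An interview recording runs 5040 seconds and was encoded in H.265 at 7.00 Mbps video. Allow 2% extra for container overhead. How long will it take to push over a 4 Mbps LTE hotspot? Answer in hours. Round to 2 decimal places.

File: 7.000 Mbps × 5040 s = 35280.0 Mb.
With 2% container overhead: ×1.02. → 35985.6 Mb.
At 4 Mbps: 35985.6 / 4 = 8996.4 s ≈ 2.5 hours.

2.50 hours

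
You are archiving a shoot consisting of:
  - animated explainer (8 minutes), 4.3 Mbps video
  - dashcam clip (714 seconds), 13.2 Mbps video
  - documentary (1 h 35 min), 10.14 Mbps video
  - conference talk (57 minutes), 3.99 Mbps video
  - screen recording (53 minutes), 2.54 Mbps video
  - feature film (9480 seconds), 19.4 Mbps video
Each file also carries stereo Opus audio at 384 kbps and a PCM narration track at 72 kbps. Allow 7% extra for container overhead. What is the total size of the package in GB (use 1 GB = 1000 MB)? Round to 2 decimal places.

Audio total: 384 + 72 = 456 kbps = 0.456 Mbps.
animated explainer: 4.756 Mbps × 480 s × 1.07 = 2442.7 Mb
dashcam clip: 13.656 Mbps × 714 s × 1.07 = 10432.9 Mb
documentary: 10.596 Mbps × 5700 s × 1.07 = 64625.0 Mb
conference talk: 4.446 Mbps × 3420 s × 1.07 = 16269.7 Mb
screen recording: 2.996 Mbps × 3180 s × 1.07 = 10194.2 Mb
feature film: 19.856 Mbps × 9480 s × 1.07 = 201411.3 Mb
Total: 305375.8 Mb = 38172.0 MB.
= 38.17 GB.

38.17 GB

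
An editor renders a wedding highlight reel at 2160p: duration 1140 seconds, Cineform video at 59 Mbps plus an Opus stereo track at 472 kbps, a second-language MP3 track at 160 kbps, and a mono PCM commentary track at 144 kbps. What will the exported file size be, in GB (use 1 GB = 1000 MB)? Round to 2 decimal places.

Audio total: 472 + 160 + 144 = 776 kbps = 0.776 Mbps.
Total bitrate: 59 + 0.776 = 59.776 Mbps.
Stream data: 59.776 Mbps × 1140 s = 68144.6 Mb.
68,145 Mb ÷ 8 = 8,518 MB → 8.518 GB.

8.52 GB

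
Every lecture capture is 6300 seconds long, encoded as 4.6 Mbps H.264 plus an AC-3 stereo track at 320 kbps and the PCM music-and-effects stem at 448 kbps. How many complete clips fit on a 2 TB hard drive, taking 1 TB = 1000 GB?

473

Audio total: 320 + 448 = 768 kbps = 0.768 Mbps.
Total bitrate: 5.368 Mbps.
Per item: 5.368 Mbps × 6300 s = 33,818 Mb = 4,227 MB.
Capacity: 2 TB = 16,000,000 Mb; 473.12 items → 473 complete.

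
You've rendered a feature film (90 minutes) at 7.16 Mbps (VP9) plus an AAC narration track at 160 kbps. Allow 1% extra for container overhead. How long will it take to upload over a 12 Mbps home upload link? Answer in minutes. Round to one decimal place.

90 min = 5400 s
Audio: 160 kbps = 0.160 Mbps.
Total bitrate: 7.320 Mbps.
File: 7.320 Mbps × 5400 s = 39528.0 Mb.
With 1% container overhead: ×1.01. → 39923.3 Mb.
At 12 Mbps: 39923.3 / 12 = 3326.9 s ≈ 55.4 minutes.

55.4 minutes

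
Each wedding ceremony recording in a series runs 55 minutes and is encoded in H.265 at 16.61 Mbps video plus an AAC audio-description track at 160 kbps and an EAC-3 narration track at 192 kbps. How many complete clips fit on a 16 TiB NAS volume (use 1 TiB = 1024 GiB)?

2514

55 min = 3300 s
Audio total: 160 + 192 = 352 kbps = 0.352 Mbps.
Total bitrate: 16.962 Mbps.
Per item: 16.962 Mbps × 3300 s = 55,975 Mb = 6,997 MB.
Capacity: 16 TiB = 140,737,488 Mb; 2514.31 items → 2514 complete.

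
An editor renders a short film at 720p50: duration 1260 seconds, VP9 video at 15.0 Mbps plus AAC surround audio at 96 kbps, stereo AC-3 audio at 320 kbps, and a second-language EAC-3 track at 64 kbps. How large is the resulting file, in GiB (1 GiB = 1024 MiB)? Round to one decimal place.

Audio total: 96 + 320 + 64 = 480 kbps = 0.480 Mbps.
Total bitrate: 15.0 + 0.480 = 15.480 Mbps.
Stream data: 15.480 Mbps × 1260 s = 19504.8 Mb.
19,505 Mb = 2,438,100,000 bytes ÷ 1,073,741,824 = 2.271 GiB.

2.3 GiB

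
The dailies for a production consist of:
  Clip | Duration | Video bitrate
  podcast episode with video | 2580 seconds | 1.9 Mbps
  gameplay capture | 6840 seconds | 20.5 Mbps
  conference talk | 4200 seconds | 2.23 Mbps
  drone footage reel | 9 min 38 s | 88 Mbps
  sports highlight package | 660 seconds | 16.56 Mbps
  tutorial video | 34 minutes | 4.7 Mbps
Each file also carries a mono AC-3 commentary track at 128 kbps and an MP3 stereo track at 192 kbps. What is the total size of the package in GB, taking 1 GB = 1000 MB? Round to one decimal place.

Audio total: 128 + 192 = 320 kbps = 0.320 Mbps.
podcast episode with video: 2.220 Mbps × 2580 s = 5727.6 Mb
gameplay capture: 20.820 Mbps × 6840 s = 142408.8 Mb
conference talk: 2.550 Mbps × 4200 s = 10710.0 Mb
drone footage reel: 88.320 Mbps × 578 s = 51049.0 Mb
sports highlight package: 16.880 Mbps × 660 s = 11140.8 Mb
tutorial video: 5.020 Mbps × 2040 s = 10240.8 Mb
Total: 231277.0 Mb = 28909.6 MB.
= 28.91 GB.

28.9 GB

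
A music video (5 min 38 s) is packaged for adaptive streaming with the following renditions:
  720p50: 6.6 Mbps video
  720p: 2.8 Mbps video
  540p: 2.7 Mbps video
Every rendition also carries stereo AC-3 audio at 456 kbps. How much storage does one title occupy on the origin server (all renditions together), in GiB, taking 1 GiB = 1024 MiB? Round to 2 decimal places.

0.53 GiB

5 min 38 s = 338 s
Audio: 456 kbps = 0.456 Mbps.
Sum of rendition bitrates: (6.6+0.456) + (2.8+0.456) + (2.7+0.456) = 13.468 Mbps.
× 338 s = 4,552 Mb = 569.0 MB = 0.5299 GiB.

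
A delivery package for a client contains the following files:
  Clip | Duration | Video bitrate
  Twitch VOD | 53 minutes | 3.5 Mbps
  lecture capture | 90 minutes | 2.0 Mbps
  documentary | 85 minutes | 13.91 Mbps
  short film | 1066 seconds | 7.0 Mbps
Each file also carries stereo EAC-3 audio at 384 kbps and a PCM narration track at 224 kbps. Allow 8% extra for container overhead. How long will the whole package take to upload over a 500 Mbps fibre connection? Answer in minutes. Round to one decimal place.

3.9 minutes

Audio total: 384 + 224 = 608 kbps = 0.608 Mbps.
Twitch VOD: 4.108 Mbps × 3180 s × 1.08 = 14108.5 Mb
lecture capture: 2.608 Mbps × 5400 s × 1.08 = 15209.9 Mb
documentary: 14.518 Mbps × 5100 s × 1.08 = 79965.1 Mb
short film: 7.608 Mbps × 1066 s × 1.08 = 8758.9 Mb
Total: 118042.5 Mb = 14755.3 MB.
At 500 Mbps: 118042.5 / 500 = 236 s ≈ 3.93 minutes.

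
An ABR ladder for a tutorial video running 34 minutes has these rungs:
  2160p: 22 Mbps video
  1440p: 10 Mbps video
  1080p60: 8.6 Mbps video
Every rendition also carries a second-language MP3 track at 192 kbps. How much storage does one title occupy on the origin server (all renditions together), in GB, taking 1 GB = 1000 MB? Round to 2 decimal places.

10.50 GB

34 min = 2040 s
Audio: 192 kbps = 0.192 Mbps.
Sum of rendition bitrates: (22+0.192) + (10+0.192) + (8.6+0.192) = 41.176 Mbps.
× 2040 s = 83,999 Mb = 10,500 MB = 10.50 GB.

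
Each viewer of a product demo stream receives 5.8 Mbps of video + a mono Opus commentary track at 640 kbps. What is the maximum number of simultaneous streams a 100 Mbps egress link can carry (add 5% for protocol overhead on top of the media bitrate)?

14

Audio: 640 kbps = 0.640 Mbps.
Per-viewer media rate: 6.440 Mbps.
On the wire with 5% overhead: 6.762 Mbps.
100 Mbps = 100.0 Mbps; 100.0 / 6.762 = 14.79 → 14 viewers.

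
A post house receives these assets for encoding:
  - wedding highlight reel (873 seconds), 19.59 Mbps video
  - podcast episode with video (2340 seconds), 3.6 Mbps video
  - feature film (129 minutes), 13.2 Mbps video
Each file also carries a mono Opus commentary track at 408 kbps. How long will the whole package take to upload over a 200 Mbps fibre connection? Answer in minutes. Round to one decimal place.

11.0 minutes

Audio: 408 kbps = 0.408 Mbps.
wedding highlight reel: 19.998 Mbps × 873 s = 17458.3 Mb
podcast episode with video: 4.008 Mbps × 2340 s = 9378.7 Mb
feature film: 13.608 Mbps × 7740 s = 105325.9 Mb
Total: 132162.9 Mb = 16520.4 MB.
At 200 Mbps: 132162.9 / 200 = 661 s ≈ 11 minutes.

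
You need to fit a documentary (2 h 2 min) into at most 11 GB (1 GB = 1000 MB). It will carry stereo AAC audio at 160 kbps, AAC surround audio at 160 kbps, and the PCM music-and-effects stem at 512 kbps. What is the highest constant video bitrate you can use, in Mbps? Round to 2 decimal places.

Budget: 11 GB = 88000.0 Mb.
2 h 2 min = 122 min = 7320 s
Total bitrate budget: 88000.0 Mb / 7320 s = 12.022 Mbps.
Audio total: 160 + 160 + 512 = 832 kbps = 0.832 Mbps.
Video: 12.022 − 0.832 = 11.190 Mbps.

11.19 Mbps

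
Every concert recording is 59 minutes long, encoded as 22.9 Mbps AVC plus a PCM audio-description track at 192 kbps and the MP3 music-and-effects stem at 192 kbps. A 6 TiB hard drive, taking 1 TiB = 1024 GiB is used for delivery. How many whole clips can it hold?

640

59 min = 3540 s
Audio total: 192 + 192 = 384 kbps = 0.384 Mbps.
Total bitrate: 23.284 Mbps.
Per item: 23.284 Mbps × 3540 s = 82,425 Mb = 10,303 MB.
Capacity: 6 TiB = 52,776,558 Mb; 640.30 items → 640 complete.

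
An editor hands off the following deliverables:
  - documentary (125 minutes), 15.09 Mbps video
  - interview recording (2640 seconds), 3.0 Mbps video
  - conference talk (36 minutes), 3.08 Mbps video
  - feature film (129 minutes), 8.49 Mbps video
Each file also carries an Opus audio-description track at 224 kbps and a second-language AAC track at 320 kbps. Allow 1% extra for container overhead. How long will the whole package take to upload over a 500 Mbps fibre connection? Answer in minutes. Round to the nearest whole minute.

7 minutes

Audio total: 224 + 320 = 544 kbps = 0.544 Mbps.
documentary: 15.634 Mbps × 7500 s × 1.01 = 118427.6 Mb
interview recording: 3.544 Mbps × 2640 s × 1.01 = 9449.7 Mb
conference talk: 3.624 Mbps × 2160 s × 1.01 = 7906.1 Mb
feature film: 9.034 Mbps × 7740 s × 1.01 = 70622.4 Mb
Total: 206405.8 Mb = 25800.7 MB.
At 500 Mbps: 206405.8 / 500 = 413 s ≈ 6.88 minutes.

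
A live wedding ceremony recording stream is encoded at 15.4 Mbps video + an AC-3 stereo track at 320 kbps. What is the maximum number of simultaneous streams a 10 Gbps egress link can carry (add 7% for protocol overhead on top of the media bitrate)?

594

Audio: 320 kbps = 0.320 Mbps.
Per-viewer media rate: 15.720 Mbps.
On the wire with 7% overhead: 16.820 Mbps.
10 Gbps = 10,000 Mbps; 10,000 / 16.820 = 594.52 → 594 viewers.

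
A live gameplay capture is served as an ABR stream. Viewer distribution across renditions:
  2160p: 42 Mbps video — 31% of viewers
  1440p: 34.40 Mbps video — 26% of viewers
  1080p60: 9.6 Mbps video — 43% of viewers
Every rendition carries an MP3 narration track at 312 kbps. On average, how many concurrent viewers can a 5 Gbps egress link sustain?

189

Audio: 312 kbps = 0.312 Mbps.
Average per-viewer bitrate: 0.31×42.312 + 0.26×34.712 + 0.43×9.912 = 26.404 Mbps.
5 Gbps = 5,000 Mbps; 5,000 / 26.404 = 189.37 → 189.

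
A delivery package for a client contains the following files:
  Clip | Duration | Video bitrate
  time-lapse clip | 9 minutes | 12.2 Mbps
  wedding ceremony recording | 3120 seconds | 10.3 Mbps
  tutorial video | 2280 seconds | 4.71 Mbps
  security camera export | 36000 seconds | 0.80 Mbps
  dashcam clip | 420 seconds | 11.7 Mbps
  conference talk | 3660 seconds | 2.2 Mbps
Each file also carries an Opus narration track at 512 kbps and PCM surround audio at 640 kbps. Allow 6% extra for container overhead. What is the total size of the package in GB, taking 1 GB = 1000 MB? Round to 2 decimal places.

19.11 GB

Audio total: 512 + 640 = 1152 kbps = 1.152 Mbps.
time-lapse clip: 13.352 Mbps × 540 s × 1.06 = 7642.7 Mb
wedding ceremony recording: 11.452 Mbps × 3120 s × 1.06 = 37874.1 Mb
tutorial video: 5.862 Mbps × 2280 s × 1.06 = 14167.3 Mb
security camera export: 1.952 Mbps × 36000 s × 1.06 = 74488.3 Mb
dashcam clip: 12.852 Mbps × 420 s × 1.06 = 5721.7 Mb
conference talk: 3.352 Mbps × 3660 s × 1.06 = 13004.4 Mb
Total: 152898.5 Mb = 19112.3 MB.
= 19.11 GB.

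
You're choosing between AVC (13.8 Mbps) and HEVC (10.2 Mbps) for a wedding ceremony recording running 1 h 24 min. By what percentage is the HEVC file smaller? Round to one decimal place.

26.1%

1 h 24 min = 84 min = 5040 s
AVC: 13.800 Mbps × 5040 s = 69552.0 Mb = 8.097 GiB.
HEVC: 10.200 Mbps × 5040 s = 51408.0 Mb = 5.985 GiB.
Reduction: (1 − 5.985/8.097) × 100 = 26.09%.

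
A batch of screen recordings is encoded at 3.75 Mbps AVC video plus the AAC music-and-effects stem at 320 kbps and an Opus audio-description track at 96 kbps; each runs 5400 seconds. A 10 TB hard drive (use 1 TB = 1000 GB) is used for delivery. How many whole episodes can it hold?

Audio total: 320 + 96 = 416 kbps = 0.416 Mbps.
Total bitrate: 4.166 Mbps.
Per item: 4.166 Mbps × 5400 s = 22,496 Mb = 2,812 MB.
Capacity: 10 TB = 80,000,000 Mb; 3556.12 items → 3556 complete.

3556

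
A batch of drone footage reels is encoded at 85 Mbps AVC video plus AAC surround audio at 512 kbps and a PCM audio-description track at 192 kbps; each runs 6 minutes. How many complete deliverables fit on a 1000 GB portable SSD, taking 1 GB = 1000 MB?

259

6 min = 360 s
Audio total: 512 + 192 = 704 kbps = 0.704 Mbps.
Total bitrate: 85.704 Mbps.
Per item: 85.704 Mbps × 360 s = 30,853 Mb = 3,857 MB.
Capacity: 1000 GB = 8,000,000 Mb; 259.29 items → 259 complete.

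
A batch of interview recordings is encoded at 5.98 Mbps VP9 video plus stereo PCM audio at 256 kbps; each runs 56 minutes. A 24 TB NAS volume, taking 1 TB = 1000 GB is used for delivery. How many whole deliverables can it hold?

9163

56 min = 3360 s
Audio: 256 kbps = 0.256 Mbps.
Total bitrate: 6.236 Mbps.
Per item: 6.236 Mbps × 3360 s = 20,953 Mb = 2,619 MB.
Capacity: 24 TB = 192,000,000 Mb; 9163.38 items → 9163 complete.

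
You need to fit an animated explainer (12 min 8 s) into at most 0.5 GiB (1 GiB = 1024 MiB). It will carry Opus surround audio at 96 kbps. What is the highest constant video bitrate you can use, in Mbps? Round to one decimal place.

5.8 Mbps

Budget: 0.5 GiB = 4295.0 Mb.
12 min 8 s = 728 s
Total bitrate budget: 4295.0 Mb / 728 s = 5.900 Mbps.
Audio: 96 kbps = 0.096 Mbps.
Video: 5.900 − 0.096 = 5.804 Mbps.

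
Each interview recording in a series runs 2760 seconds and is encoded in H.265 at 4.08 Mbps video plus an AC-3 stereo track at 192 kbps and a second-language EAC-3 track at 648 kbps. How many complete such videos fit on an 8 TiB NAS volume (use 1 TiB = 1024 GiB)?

Audio total: 192 + 648 = 840 kbps = 0.840 Mbps.
Total bitrate: 4.920 Mbps.
Per item: 4.920 Mbps × 2760 s = 13,579 Mb = 1,697 MB.
Capacity: 8 TiB = 70,368,744 Mb; 5182.10 items → 5182 complete.

5182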